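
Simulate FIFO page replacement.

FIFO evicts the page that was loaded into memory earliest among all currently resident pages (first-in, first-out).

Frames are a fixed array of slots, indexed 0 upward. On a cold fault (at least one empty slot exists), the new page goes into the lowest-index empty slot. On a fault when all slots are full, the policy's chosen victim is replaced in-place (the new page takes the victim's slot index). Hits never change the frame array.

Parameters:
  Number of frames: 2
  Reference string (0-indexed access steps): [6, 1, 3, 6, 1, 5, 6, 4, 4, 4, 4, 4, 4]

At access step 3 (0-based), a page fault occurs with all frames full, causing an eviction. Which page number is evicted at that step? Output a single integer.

Answer: 1

Derivation:
Step 0: ref 6 -> FAULT, frames=[6,-]
Step 1: ref 1 -> FAULT, frames=[6,1]
Step 2: ref 3 -> FAULT, evict 6, frames=[3,1]
Step 3: ref 6 -> FAULT, evict 1, frames=[3,6]
At step 3: evicted page 1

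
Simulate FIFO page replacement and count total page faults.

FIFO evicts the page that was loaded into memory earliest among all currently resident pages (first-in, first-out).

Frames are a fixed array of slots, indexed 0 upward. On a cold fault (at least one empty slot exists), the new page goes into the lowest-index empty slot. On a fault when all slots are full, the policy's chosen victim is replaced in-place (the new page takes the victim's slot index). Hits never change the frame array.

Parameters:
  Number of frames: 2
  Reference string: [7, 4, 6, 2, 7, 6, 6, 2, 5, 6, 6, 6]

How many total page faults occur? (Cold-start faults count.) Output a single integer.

Step 0: ref 7 → FAULT, frames=[7,-]
Step 1: ref 4 → FAULT, frames=[7,4]
Step 2: ref 6 → FAULT (evict 7), frames=[6,4]
Step 3: ref 2 → FAULT (evict 4), frames=[6,2]
Step 4: ref 7 → FAULT (evict 6), frames=[7,2]
Step 5: ref 6 → FAULT (evict 2), frames=[7,6]
Step 6: ref 6 → HIT, frames=[7,6]
Step 7: ref 2 → FAULT (evict 7), frames=[2,6]
Step 8: ref 5 → FAULT (evict 6), frames=[2,5]
Step 9: ref 6 → FAULT (evict 2), frames=[6,5]
Step 10: ref 6 → HIT, frames=[6,5]
Step 11: ref 6 → HIT, frames=[6,5]
Total faults: 9

Answer: 9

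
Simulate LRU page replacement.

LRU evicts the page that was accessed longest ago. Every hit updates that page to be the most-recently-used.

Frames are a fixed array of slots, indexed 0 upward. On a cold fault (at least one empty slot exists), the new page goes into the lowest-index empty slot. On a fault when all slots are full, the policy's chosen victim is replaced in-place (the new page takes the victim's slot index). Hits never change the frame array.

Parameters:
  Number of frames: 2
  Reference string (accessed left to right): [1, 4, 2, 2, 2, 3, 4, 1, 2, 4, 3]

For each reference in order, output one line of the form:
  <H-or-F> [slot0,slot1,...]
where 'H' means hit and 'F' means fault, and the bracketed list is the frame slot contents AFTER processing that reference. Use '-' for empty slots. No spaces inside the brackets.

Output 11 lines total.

F [1,-]
F [1,4]
F [2,4]
H [2,4]
H [2,4]
F [2,3]
F [4,3]
F [4,1]
F [2,1]
F [2,4]
F [3,4]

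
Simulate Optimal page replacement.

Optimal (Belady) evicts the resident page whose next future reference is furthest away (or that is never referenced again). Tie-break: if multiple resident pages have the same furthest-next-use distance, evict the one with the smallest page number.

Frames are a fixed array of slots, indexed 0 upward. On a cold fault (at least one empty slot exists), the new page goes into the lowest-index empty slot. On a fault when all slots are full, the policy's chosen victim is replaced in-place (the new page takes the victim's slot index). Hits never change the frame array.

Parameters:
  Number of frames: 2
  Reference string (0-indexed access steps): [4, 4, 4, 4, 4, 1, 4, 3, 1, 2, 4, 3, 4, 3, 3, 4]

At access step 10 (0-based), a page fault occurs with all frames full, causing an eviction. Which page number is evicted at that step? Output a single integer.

Step 0: ref 4 -> FAULT, frames=[4,-]
Step 1: ref 4 -> HIT, frames=[4,-]
Step 2: ref 4 -> HIT, frames=[4,-]
Step 3: ref 4 -> HIT, frames=[4,-]
Step 4: ref 4 -> HIT, frames=[4,-]
Step 5: ref 1 -> FAULT, frames=[4,1]
Step 6: ref 4 -> HIT, frames=[4,1]
Step 7: ref 3 -> FAULT, evict 4, frames=[3,1]
Step 8: ref 1 -> HIT, frames=[3,1]
Step 9: ref 2 -> FAULT, evict 1, frames=[3,2]
Step 10: ref 4 -> FAULT, evict 2, frames=[3,4]
At step 10: evicted page 2

Answer: 2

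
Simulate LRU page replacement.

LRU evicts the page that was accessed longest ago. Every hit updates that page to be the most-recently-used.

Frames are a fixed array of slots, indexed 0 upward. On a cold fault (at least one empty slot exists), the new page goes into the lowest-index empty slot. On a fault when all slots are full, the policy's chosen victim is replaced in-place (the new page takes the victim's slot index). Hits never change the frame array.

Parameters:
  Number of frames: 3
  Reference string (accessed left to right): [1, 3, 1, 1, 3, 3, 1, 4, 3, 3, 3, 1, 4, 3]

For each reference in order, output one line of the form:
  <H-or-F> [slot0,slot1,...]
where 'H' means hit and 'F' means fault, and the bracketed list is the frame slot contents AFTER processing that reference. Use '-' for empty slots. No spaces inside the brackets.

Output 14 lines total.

F [1,-,-]
F [1,3,-]
H [1,3,-]
H [1,3,-]
H [1,3,-]
H [1,3,-]
H [1,3,-]
F [1,3,4]
H [1,3,4]
H [1,3,4]
H [1,3,4]
H [1,3,4]
H [1,3,4]
H [1,3,4]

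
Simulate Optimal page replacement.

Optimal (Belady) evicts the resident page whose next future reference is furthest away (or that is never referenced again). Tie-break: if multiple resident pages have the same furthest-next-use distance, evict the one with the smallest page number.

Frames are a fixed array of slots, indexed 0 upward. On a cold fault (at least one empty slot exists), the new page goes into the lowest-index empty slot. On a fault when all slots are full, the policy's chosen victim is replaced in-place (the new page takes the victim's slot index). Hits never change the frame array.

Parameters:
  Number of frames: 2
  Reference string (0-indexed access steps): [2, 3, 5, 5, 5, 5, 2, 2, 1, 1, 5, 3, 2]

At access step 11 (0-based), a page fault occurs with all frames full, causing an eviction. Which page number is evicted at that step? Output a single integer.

Step 0: ref 2 -> FAULT, frames=[2,-]
Step 1: ref 3 -> FAULT, frames=[2,3]
Step 2: ref 5 -> FAULT, evict 3, frames=[2,5]
Step 3: ref 5 -> HIT, frames=[2,5]
Step 4: ref 5 -> HIT, frames=[2,5]
Step 5: ref 5 -> HIT, frames=[2,5]
Step 6: ref 2 -> HIT, frames=[2,5]
Step 7: ref 2 -> HIT, frames=[2,5]
Step 8: ref 1 -> FAULT, evict 2, frames=[1,5]
Step 9: ref 1 -> HIT, frames=[1,5]
Step 10: ref 5 -> HIT, frames=[1,5]
Step 11: ref 3 -> FAULT, evict 1, frames=[3,5]
At step 11: evicted page 1

Answer: 1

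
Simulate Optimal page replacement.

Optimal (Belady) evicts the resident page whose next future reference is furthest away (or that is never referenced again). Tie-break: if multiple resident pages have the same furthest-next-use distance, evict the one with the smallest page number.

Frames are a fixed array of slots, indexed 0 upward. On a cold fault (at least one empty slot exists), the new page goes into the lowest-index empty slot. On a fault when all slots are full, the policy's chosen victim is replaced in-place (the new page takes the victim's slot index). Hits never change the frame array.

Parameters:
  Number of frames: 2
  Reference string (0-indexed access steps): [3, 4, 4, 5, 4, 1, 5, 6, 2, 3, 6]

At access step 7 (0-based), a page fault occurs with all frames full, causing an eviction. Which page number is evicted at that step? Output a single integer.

Step 0: ref 3 -> FAULT, frames=[3,-]
Step 1: ref 4 -> FAULT, frames=[3,4]
Step 2: ref 4 -> HIT, frames=[3,4]
Step 3: ref 5 -> FAULT, evict 3, frames=[5,4]
Step 4: ref 4 -> HIT, frames=[5,4]
Step 5: ref 1 -> FAULT, evict 4, frames=[5,1]
Step 6: ref 5 -> HIT, frames=[5,1]
Step 7: ref 6 -> FAULT, evict 1, frames=[5,6]
At step 7: evicted page 1

Answer: 1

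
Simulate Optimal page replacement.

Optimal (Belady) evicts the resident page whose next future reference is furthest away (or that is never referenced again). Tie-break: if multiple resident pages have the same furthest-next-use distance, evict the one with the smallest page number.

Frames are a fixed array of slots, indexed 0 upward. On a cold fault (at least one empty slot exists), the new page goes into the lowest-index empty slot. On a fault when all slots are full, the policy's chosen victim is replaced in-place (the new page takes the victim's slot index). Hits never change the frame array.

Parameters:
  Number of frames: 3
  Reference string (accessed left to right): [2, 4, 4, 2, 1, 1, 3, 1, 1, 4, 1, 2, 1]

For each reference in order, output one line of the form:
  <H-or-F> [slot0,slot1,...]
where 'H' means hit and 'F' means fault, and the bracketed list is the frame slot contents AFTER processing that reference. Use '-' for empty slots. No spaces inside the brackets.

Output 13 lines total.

F [2,-,-]
F [2,4,-]
H [2,4,-]
H [2,4,-]
F [2,4,1]
H [2,4,1]
F [3,4,1]
H [3,4,1]
H [3,4,1]
H [3,4,1]
H [3,4,1]
F [2,4,1]
H [2,4,1]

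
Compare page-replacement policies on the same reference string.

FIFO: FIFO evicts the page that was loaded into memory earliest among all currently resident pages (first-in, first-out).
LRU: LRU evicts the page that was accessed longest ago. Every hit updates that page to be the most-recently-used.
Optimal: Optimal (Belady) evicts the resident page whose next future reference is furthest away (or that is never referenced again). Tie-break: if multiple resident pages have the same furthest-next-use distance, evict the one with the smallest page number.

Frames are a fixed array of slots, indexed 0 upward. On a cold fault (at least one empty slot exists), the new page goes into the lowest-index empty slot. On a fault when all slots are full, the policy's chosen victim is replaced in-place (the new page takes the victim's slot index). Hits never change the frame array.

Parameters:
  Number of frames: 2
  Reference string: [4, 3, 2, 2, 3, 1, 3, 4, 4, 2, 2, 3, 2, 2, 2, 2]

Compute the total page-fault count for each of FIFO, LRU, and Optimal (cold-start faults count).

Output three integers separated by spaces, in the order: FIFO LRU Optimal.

Answer: 8 7 6

Derivation:
--- FIFO ---
  step 0: ref 4 -> FAULT, frames=[4,-] (faults so far: 1)
  step 1: ref 3 -> FAULT, frames=[4,3] (faults so far: 2)
  step 2: ref 2 -> FAULT, evict 4, frames=[2,3] (faults so far: 3)
  step 3: ref 2 -> HIT, frames=[2,3] (faults so far: 3)
  step 4: ref 3 -> HIT, frames=[2,3] (faults so far: 3)
  step 5: ref 1 -> FAULT, evict 3, frames=[2,1] (faults so far: 4)
  step 6: ref 3 -> FAULT, evict 2, frames=[3,1] (faults so far: 5)
  step 7: ref 4 -> FAULT, evict 1, frames=[3,4] (faults so far: 6)
  step 8: ref 4 -> HIT, frames=[3,4] (faults so far: 6)
  step 9: ref 2 -> FAULT, evict 3, frames=[2,4] (faults so far: 7)
  step 10: ref 2 -> HIT, frames=[2,4] (faults so far: 7)
  step 11: ref 3 -> FAULT, evict 4, frames=[2,3] (faults so far: 8)
  step 12: ref 2 -> HIT, frames=[2,3] (faults so far: 8)
  step 13: ref 2 -> HIT, frames=[2,3] (faults so far: 8)
  step 14: ref 2 -> HIT, frames=[2,3] (faults so far: 8)
  step 15: ref 2 -> HIT, frames=[2,3] (faults so far: 8)
  FIFO total faults: 8
--- LRU ---
  step 0: ref 4 -> FAULT, frames=[4,-] (faults so far: 1)
  step 1: ref 3 -> FAULT, frames=[4,3] (faults so far: 2)
  step 2: ref 2 -> FAULT, evict 4, frames=[2,3] (faults so far: 3)
  step 3: ref 2 -> HIT, frames=[2,3] (faults so far: 3)
  step 4: ref 3 -> HIT, frames=[2,3] (faults so far: 3)
  step 5: ref 1 -> FAULT, evict 2, frames=[1,3] (faults so far: 4)
  step 6: ref 3 -> HIT, frames=[1,3] (faults so far: 4)
  step 7: ref 4 -> FAULT, evict 1, frames=[4,3] (faults so far: 5)
  step 8: ref 4 -> HIT, frames=[4,3] (faults so far: 5)
  step 9: ref 2 -> FAULT, evict 3, frames=[4,2] (faults so far: 6)
  step 10: ref 2 -> HIT, frames=[4,2] (faults so far: 6)
  step 11: ref 3 -> FAULT, evict 4, frames=[3,2] (faults so far: 7)
  step 12: ref 2 -> HIT, frames=[3,2] (faults so far: 7)
  step 13: ref 2 -> HIT, frames=[3,2] (faults so far: 7)
  step 14: ref 2 -> HIT, frames=[3,2] (faults so far: 7)
  step 15: ref 2 -> HIT, frames=[3,2] (faults so far: 7)
  LRU total faults: 7
--- Optimal ---
  step 0: ref 4 -> FAULT, frames=[4,-] (faults so far: 1)
  step 1: ref 3 -> FAULT, frames=[4,3] (faults so far: 2)
  step 2: ref 2 -> FAULT, evict 4, frames=[2,3] (faults so far: 3)
  step 3: ref 2 -> HIT, frames=[2,3] (faults so far: 3)
  step 4: ref 3 -> HIT, frames=[2,3] (faults so far: 3)
  step 5: ref 1 -> FAULT, evict 2, frames=[1,3] (faults so far: 4)
  step 6: ref 3 -> HIT, frames=[1,3] (faults so far: 4)
  step 7: ref 4 -> FAULT, evict 1, frames=[4,3] (faults so far: 5)
  step 8: ref 4 -> HIT, frames=[4,3] (faults so far: 5)
  step 9: ref 2 -> FAULT, evict 4, frames=[2,3] (faults so far: 6)
  step 10: ref 2 -> HIT, frames=[2,3] (faults so far: 6)
  step 11: ref 3 -> HIT, frames=[2,3] (faults so far: 6)
  step 12: ref 2 -> HIT, frames=[2,3] (faults so far: 6)
  step 13: ref 2 -> HIT, frames=[2,3] (faults so far: 6)
  step 14: ref 2 -> HIT, frames=[2,3] (faults so far: 6)
  step 15: ref 2 -> HIT, frames=[2,3] (faults so far: 6)
  Optimal total faults: 6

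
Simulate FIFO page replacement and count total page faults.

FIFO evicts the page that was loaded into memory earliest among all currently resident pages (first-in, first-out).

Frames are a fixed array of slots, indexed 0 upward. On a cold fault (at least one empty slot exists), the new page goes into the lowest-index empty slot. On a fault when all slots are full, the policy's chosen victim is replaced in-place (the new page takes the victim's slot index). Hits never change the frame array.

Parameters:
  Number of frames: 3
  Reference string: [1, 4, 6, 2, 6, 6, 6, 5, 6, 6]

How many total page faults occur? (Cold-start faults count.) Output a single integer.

Step 0: ref 1 → FAULT, frames=[1,-,-]
Step 1: ref 4 → FAULT, frames=[1,4,-]
Step 2: ref 6 → FAULT, frames=[1,4,6]
Step 3: ref 2 → FAULT (evict 1), frames=[2,4,6]
Step 4: ref 6 → HIT, frames=[2,4,6]
Step 5: ref 6 → HIT, frames=[2,4,6]
Step 6: ref 6 → HIT, frames=[2,4,6]
Step 7: ref 5 → FAULT (evict 4), frames=[2,5,6]
Step 8: ref 6 → HIT, frames=[2,5,6]
Step 9: ref 6 → HIT, frames=[2,5,6]
Total faults: 5

Answer: 5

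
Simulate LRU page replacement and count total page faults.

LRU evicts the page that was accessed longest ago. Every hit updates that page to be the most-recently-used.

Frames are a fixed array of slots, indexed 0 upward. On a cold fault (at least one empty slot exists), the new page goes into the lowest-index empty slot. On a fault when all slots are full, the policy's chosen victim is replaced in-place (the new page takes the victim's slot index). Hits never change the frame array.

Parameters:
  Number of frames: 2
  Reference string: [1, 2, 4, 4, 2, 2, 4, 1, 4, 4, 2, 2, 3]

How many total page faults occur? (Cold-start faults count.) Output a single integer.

Answer: 6

Derivation:
Step 0: ref 1 → FAULT, frames=[1,-]
Step 1: ref 2 → FAULT, frames=[1,2]
Step 2: ref 4 → FAULT (evict 1), frames=[4,2]
Step 3: ref 4 → HIT, frames=[4,2]
Step 4: ref 2 → HIT, frames=[4,2]
Step 5: ref 2 → HIT, frames=[4,2]
Step 6: ref 4 → HIT, frames=[4,2]
Step 7: ref 1 → FAULT (evict 2), frames=[4,1]
Step 8: ref 4 → HIT, frames=[4,1]
Step 9: ref 4 → HIT, frames=[4,1]
Step 10: ref 2 → FAULT (evict 1), frames=[4,2]
Step 11: ref 2 → HIT, frames=[4,2]
Step 12: ref 3 → FAULT (evict 4), frames=[3,2]
Total faults: 6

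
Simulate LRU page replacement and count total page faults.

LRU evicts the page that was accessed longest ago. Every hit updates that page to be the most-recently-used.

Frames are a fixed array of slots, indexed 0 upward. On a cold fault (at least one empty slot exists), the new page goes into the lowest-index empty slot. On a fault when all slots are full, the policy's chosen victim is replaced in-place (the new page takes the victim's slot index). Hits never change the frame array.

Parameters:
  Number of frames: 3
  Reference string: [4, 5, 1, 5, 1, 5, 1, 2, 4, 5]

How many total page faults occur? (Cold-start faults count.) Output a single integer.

Answer: 6

Derivation:
Step 0: ref 4 → FAULT, frames=[4,-,-]
Step 1: ref 5 → FAULT, frames=[4,5,-]
Step 2: ref 1 → FAULT, frames=[4,5,1]
Step 3: ref 5 → HIT, frames=[4,5,1]
Step 4: ref 1 → HIT, frames=[4,5,1]
Step 5: ref 5 → HIT, frames=[4,5,1]
Step 6: ref 1 → HIT, frames=[4,5,1]
Step 7: ref 2 → FAULT (evict 4), frames=[2,5,1]
Step 8: ref 4 → FAULT (evict 5), frames=[2,4,1]
Step 9: ref 5 → FAULT (evict 1), frames=[2,4,5]
Total faults: 6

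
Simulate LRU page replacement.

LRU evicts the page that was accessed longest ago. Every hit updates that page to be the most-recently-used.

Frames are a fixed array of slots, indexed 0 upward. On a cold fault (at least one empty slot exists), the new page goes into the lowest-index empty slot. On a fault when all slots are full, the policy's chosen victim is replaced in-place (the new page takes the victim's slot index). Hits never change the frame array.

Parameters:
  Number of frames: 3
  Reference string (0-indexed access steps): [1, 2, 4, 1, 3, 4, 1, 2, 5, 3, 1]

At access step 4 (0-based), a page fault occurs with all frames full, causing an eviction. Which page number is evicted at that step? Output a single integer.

Step 0: ref 1 -> FAULT, frames=[1,-,-]
Step 1: ref 2 -> FAULT, frames=[1,2,-]
Step 2: ref 4 -> FAULT, frames=[1,2,4]
Step 3: ref 1 -> HIT, frames=[1,2,4]
Step 4: ref 3 -> FAULT, evict 2, frames=[1,3,4]
At step 4: evicted page 2

Answer: 2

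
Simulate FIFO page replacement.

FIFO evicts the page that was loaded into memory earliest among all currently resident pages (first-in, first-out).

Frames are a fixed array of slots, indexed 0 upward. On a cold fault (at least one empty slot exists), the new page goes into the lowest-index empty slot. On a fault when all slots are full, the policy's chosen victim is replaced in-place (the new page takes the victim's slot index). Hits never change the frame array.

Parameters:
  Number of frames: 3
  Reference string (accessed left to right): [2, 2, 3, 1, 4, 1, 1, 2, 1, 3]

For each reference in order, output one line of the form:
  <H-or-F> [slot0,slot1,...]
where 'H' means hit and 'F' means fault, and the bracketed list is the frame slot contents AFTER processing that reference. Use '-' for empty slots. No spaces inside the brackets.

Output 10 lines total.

F [2,-,-]
H [2,-,-]
F [2,3,-]
F [2,3,1]
F [4,3,1]
H [4,3,1]
H [4,3,1]
F [4,2,1]
H [4,2,1]
F [4,2,3]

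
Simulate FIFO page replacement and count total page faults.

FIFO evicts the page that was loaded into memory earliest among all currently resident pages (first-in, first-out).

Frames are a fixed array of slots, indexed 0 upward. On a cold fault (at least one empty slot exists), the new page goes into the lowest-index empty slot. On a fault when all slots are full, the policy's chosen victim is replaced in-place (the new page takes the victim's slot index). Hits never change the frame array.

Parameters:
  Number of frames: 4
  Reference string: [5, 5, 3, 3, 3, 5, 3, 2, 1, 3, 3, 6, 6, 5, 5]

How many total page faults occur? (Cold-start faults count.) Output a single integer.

Answer: 6

Derivation:
Step 0: ref 5 → FAULT, frames=[5,-,-,-]
Step 1: ref 5 → HIT, frames=[5,-,-,-]
Step 2: ref 3 → FAULT, frames=[5,3,-,-]
Step 3: ref 3 → HIT, frames=[5,3,-,-]
Step 4: ref 3 → HIT, frames=[5,3,-,-]
Step 5: ref 5 → HIT, frames=[5,3,-,-]
Step 6: ref 3 → HIT, frames=[5,3,-,-]
Step 7: ref 2 → FAULT, frames=[5,3,2,-]
Step 8: ref 1 → FAULT, frames=[5,3,2,1]
Step 9: ref 3 → HIT, frames=[5,3,2,1]
Step 10: ref 3 → HIT, frames=[5,3,2,1]
Step 11: ref 6 → FAULT (evict 5), frames=[6,3,2,1]
Step 12: ref 6 → HIT, frames=[6,3,2,1]
Step 13: ref 5 → FAULT (evict 3), frames=[6,5,2,1]
Step 14: ref 5 → HIT, frames=[6,5,2,1]
Total faults: 6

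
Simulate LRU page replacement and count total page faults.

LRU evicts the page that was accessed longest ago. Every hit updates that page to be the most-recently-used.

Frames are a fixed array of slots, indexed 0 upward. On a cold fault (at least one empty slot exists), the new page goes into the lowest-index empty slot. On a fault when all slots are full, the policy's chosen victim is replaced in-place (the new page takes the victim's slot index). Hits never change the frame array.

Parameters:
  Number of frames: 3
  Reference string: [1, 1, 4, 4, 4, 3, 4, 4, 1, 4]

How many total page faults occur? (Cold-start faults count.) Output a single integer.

Step 0: ref 1 → FAULT, frames=[1,-,-]
Step 1: ref 1 → HIT, frames=[1,-,-]
Step 2: ref 4 → FAULT, frames=[1,4,-]
Step 3: ref 4 → HIT, frames=[1,4,-]
Step 4: ref 4 → HIT, frames=[1,4,-]
Step 5: ref 3 → FAULT, frames=[1,4,3]
Step 6: ref 4 → HIT, frames=[1,4,3]
Step 7: ref 4 → HIT, frames=[1,4,3]
Step 8: ref 1 → HIT, frames=[1,4,3]
Step 9: ref 4 → HIT, frames=[1,4,3]
Total faults: 3

Answer: 3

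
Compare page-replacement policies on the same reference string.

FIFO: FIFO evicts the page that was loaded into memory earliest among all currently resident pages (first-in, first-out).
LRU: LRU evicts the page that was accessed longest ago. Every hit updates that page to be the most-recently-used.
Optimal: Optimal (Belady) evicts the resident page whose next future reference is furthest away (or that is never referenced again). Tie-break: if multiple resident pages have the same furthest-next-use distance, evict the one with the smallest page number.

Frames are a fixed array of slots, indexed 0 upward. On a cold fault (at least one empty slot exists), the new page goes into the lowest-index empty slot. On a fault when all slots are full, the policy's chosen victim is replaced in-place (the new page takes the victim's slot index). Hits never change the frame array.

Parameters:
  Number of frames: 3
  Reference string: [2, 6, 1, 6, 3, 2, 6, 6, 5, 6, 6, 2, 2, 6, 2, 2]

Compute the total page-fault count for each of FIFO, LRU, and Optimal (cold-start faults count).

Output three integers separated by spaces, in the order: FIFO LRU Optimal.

Answer: 7 6 5

Derivation:
--- FIFO ---
  step 0: ref 2 -> FAULT, frames=[2,-,-] (faults so far: 1)
  step 1: ref 6 -> FAULT, frames=[2,6,-] (faults so far: 2)
  step 2: ref 1 -> FAULT, frames=[2,6,1] (faults so far: 3)
  step 3: ref 6 -> HIT, frames=[2,6,1] (faults so far: 3)
  step 4: ref 3 -> FAULT, evict 2, frames=[3,6,1] (faults so far: 4)
  step 5: ref 2 -> FAULT, evict 6, frames=[3,2,1] (faults so far: 5)
  step 6: ref 6 -> FAULT, evict 1, frames=[3,2,6] (faults so far: 6)
  step 7: ref 6 -> HIT, frames=[3,2,6] (faults so far: 6)
  step 8: ref 5 -> FAULT, evict 3, frames=[5,2,6] (faults so far: 7)
  step 9: ref 6 -> HIT, frames=[5,2,6] (faults so far: 7)
  step 10: ref 6 -> HIT, frames=[5,2,6] (faults so far: 7)
  step 11: ref 2 -> HIT, frames=[5,2,6] (faults so far: 7)
  step 12: ref 2 -> HIT, frames=[5,2,6] (faults so far: 7)
  step 13: ref 6 -> HIT, frames=[5,2,6] (faults so far: 7)
  step 14: ref 2 -> HIT, frames=[5,2,6] (faults so far: 7)
  step 15: ref 2 -> HIT, frames=[5,2,6] (faults so far: 7)
  FIFO total faults: 7
--- LRU ---
  step 0: ref 2 -> FAULT, frames=[2,-,-] (faults so far: 1)
  step 1: ref 6 -> FAULT, frames=[2,6,-] (faults so far: 2)
  step 2: ref 1 -> FAULT, frames=[2,6,1] (faults so far: 3)
  step 3: ref 6 -> HIT, frames=[2,6,1] (faults so far: 3)
  step 4: ref 3 -> FAULT, evict 2, frames=[3,6,1] (faults so far: 4)
  step 5: ref 2 -> FAULT, evict 1, frames=[3,6,2] (faults so far: 5)
  step 6: ref 6 -> HIT, frames=[3,6,2] (faults so far: 5)
  step 7: ref 6 -> HIT, frames=[3,6,2] (faults so far: 5)
  step 8: ref 5 -> FAULT, evict 3, frames=[5,6,2] (faults so far: 6)
  step 9: ref 6 -> HIT, frames=[5,6,2] (faults so far: 6)
  step 10: ref 6 -> HIT, frames=[5,6,2] (faults so far: 6)
  step 11: ref 2 -> HIT, frames=[5,6,2] (faults so far: 6)
  step 12: ref 2 -> HIT, frames=[5,6,2] (faults so far: 6)
  step 13: ref 6 -> HIT, frames=[5,6,2] (faults so far: 6)
  step 14: ref 2 -> HIT, frames=[5,6,2] (faults so far: 6)
  step 15: ref 2 -> HIT, frames=[5,6,2] (faults so far: 6)
  LRU total faults: 6
--- Optimal ---
  step 0: ref 2 -> FAULT, frames=[2,-,-] (faults so far: 1)
  step 1: ref 6 -> FAULT, frames=[2,6,-] (faults so far: 2)
  step 2: ref 1 -> FAULT, frames=[2,6,1] (faults so far: 3)
  step 3: ref 6 -> HIT, frames=[2,6,1] (faults so far: 3)
  step 4: ref 3 -> FAULT, evict 1, frames=[2,6,3] (faults so far: 4)
  step 5: ref 2 -> HIT, frames=[2,6,3] (faults so far: 4)
  step 6: ref 6 -> HIT, frames=[2,6,3] (faults so far: 4)
  step 7: ref 6 -> HIT, frames=[2,6,3] (faults so far: 4)
  step 8: ref 5 -> FAULT, evict 3, frames=[2,6,5] (faults so far: 5)
  step 9: ref 6 -> HIT, frames=[2,6,5] (faults so far: 5)
  step 10: ref 6 -> HIT, frames=[2,6,5] (faults so far: 5)
  step 11: ref 2 -> HIT, frames=[2,6,5] (faults so far: 5)
  step 12: ref 2 -> HIT, frames=[2,6,5] (faults so far: 5)
  step 13: ref 6 -> HIT, frames=[2,6,5] (faults so far: 5)
  step 14: ref 2 -> HIT, frames=[2,6,5] (faults so far: 5)
  step 15: ref 2 -> HIT, frames=[2,6,5] (faults so far: 5)
  Optimal total faults: 5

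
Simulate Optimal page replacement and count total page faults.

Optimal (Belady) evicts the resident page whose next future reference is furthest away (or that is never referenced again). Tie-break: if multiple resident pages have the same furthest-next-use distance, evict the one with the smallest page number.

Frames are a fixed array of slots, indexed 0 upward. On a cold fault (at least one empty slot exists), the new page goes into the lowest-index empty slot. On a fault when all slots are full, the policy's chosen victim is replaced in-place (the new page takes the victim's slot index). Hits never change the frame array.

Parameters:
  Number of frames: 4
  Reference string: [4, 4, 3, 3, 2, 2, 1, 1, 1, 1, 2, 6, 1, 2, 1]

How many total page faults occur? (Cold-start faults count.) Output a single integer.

Step 0: ref 4 → FAULT, frames=[4,-,-,-]
Step 1: ref 4 → HIT, frames=[4,-,-,-]
Step 2: ref 3 → FAULT, frames=[4,3,-,-]
Step 3: ref 3 → HIT, frames=[4,3,-,-]
Step 4: ref 2 → FAULT, frames=[4,3,2,-]
Step 5: ref 2 → HIT, frames=[4,3,2,-]
Step 6: ref 1 → FAULT, frames=[4,3,2,1]
Step 7: ref 1 → HIT, frames=[4,3,2,1]
Step 8: ref 1 → HIT, frames=[4,3,2,1]
Step 9: ref 1 → HIT, frames=[4,3,2,1]
Step 10: ref 2 → HIT, frames=[4,3,2,1]
Step 11: ref 6 → FAULT (evict 3), frames=[4,6,2,1]
Step 12: ref 1 → HIT, frames=[4,6,2,1]
Step 13: ref 2 → HIT, frames=[4,6,2,1]
Step 14: ref 1 → HIT, frames=[4,6,2,1]
Total faults: 5

Answer: 5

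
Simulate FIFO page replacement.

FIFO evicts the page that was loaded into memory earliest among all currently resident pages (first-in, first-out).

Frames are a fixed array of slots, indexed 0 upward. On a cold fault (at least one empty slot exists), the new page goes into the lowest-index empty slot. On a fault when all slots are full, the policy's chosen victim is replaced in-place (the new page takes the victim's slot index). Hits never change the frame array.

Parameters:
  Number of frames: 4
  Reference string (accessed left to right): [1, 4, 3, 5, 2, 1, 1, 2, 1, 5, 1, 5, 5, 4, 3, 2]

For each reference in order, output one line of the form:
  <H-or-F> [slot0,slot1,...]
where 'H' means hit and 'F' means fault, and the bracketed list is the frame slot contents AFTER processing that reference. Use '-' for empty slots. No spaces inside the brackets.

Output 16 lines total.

F [1,-,-,-]
F [1,4,-,-]
F [1,4,3,-]
F [1,4,3,5]
F [2,4,3,5]
F [2,1,3,5]
H [2,1,3,5]
H [2,1,3,5]
H [2,1,3,5]
H [2,1,3,5]
H [2,1,3,5]
H [2,1,3,5]
H [2,1,3,5]
F [2,1,4,5]
F [2,1,4,3]
H [2,1,4,3]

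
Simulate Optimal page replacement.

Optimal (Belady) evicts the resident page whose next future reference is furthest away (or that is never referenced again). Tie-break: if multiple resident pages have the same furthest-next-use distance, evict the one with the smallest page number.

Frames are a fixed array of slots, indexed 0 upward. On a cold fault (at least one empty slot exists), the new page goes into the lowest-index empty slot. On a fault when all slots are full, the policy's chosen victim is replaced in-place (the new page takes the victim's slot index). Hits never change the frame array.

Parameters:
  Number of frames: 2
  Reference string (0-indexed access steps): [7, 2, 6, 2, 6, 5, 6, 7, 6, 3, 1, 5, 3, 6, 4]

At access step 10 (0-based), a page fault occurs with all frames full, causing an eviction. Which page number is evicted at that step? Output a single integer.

Step 0: ref 7 -> FAULT, frames=[7,-]
Step 1: ref 2 -> FAULT, frames=[7,2]
Step 2: ref 6 -> FAULT, evict 7, frames=[6,2]
Step 3: ref 2 -> HIT, frames=[6,2]
Step 4: ref 6 -> HIT, frames=[6,2]
Step 5: ref 5 -> FAULT, evict 2, frames=[6,5]
Step 6: ref 6 -> HIT, frames=[6,5]
Step 7: ref 7 -> FAULT, evict 5, frames=[6,7]
Step 8: ref 6 -> HIT, frames=[6,7]
Step 9: ref 3 -> FAULT, evict 7, frames=[6,3]
Step 10: ref 1 -> FAULT, evict 6, frames=[1,3]
At step 10: evicted page 6

Answer: 6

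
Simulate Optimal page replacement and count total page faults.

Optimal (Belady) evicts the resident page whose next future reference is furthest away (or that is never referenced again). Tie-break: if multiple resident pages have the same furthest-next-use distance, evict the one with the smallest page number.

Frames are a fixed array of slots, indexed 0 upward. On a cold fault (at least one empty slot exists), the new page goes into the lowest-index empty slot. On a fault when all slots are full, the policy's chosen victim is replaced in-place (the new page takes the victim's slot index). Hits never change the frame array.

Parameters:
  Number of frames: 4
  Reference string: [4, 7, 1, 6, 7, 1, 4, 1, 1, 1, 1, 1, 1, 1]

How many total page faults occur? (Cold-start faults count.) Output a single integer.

Answer: 4

Derivation:
Step 0: ref 4 → FAULT, frames=[4,-,-,-]
Step 1: ref 7 → FAULT, frames=[4,7,-,-]
Step 2: ref 1 → FAULT, frames=[4,7,1,-]
Step 3: ref 6 → FAULT, frames=[4,7,1,6]
Step 4: ref 7 → HIT, frames=[4,7,1,6]
Step 5: ref 1 → HIT, frames=[4,7,1,6]
Step 6: ref 4 → HIT, frames=[4,7,1,6]
Step 7: ref 1 → HIT, frames=[4,7,1,6]
Step 8: ref 1 → HIT, frames=[4,7,1,6]
Step 9: ref 1 → HIT, frames=[4,7,1,6]
Step 10: ref 1 → HIT, frames=[4,7,1,6]
Step 11: ref 1 → HIT, frames=[4,7,1,6]
Step 12: ref 1 → HIT, frames=[4,7,1,6]
Step 13: ref 1 → HIT, frames=[4,7,1,6]
Total faults: 4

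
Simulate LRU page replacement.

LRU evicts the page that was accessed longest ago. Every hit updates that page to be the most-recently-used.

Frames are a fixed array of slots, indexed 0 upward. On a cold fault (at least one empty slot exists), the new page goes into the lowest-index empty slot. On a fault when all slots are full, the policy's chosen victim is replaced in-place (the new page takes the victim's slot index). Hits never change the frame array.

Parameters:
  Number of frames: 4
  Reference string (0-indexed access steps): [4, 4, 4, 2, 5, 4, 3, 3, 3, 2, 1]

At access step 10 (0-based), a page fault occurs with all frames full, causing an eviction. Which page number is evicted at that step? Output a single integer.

Answer: 5

Derivation:
Step 0: ref 4 -> FAULT, frames=[4,-,-,-]
Step 1: ref 4 -> HIT, frames=[4,-,-,-]
Step 2: ref 4 -> HIT, frames=[4,-,-,-]
Step 3: ref 2 -> FAULT, frames=[4,2,-,-]
Step 4: ref 5 -> FAULT, frames=[4,2,5,-]
Step 5: ref 4 -> HIT, frames=[4,2,5,-]
Step 6: ref 3 -> FAULT, frames=[4,2,5,3]
Step 7: ref 3 -> HIT, frames=[4,2,5,3]
Step 8: ref 3 -> HIT, frames=[4,2,5,3]
Step 9: ref 2 -> HIT, frames=[4,2,5,3]
Step 10: ref 1 -> FAULT, evict 5, frames=[4,2,1,3]
At step 10: evicted page 5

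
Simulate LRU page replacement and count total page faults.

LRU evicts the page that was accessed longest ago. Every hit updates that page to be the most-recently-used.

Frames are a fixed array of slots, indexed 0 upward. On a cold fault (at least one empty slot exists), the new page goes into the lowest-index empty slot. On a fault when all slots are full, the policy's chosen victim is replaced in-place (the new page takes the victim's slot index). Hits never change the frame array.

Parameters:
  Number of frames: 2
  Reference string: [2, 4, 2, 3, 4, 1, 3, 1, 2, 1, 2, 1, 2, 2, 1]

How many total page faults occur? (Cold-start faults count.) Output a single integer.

Step 0: ref 2 → FAULT, frames=[2,-]
Step 1: ref 4 → FAULT, frames=[2,4]
Step 2: ref 2 → HIT, frames=[2,4]
Step 3: ref 3 → FAULT (evict 4), frames=[2,3]
Step 4: ref 4 → FAULT (evict 2), frames=[4,3]
Step 5: ref 1 → FAULT (evict 3), frames=[4,1]
Step 6: ref 3 → FAULT (evict 4), frames=[3,1]
Step 7: ref 1 → HIT, frames=[3,1]
Step 8: ref 2 → FAULT (evict 3), frames=[2,1]
Step 9: ref 1 → HIT, frames=[2,1]
Step 10: ref 2 → HIT, frames=[2,1]
Step 11: ref 1 → HIT, frames=[2,1]
Step 12: ref 2 → HIT, frames=[2,1]
Step 13: ref 2 → HIT, frames=[2,1]
Step 14: ref 1 → HIT, frames=[2,1]
Total faults: 7

Answer: 7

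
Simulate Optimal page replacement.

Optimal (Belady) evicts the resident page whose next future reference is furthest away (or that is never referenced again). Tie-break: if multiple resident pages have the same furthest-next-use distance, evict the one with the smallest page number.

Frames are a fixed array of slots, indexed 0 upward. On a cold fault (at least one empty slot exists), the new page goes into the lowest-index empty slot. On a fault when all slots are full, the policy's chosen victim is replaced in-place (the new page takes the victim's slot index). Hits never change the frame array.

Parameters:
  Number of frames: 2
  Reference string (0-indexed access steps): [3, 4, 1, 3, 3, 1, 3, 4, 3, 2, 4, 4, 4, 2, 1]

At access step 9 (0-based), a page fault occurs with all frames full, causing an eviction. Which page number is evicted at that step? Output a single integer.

Answer: 3

Derivation:
Step 0: ref 3 -> FAULT, frames=[3,-]
Step 1: ref 4 -> FAULT, frames=[3,4]
Step 2: ref 1 -> FAULT, evict 4, frames=[3,1]
Step 3: ref 3 -> HIT, frames=[3,1]
Step 4: ref 3 -> HIT, frames=[3,1]
Step 5: ref 1 -> HIT, frames=[3,1]
Step 6: ref 3 -> HIT, frames=[3,1]
Step 7: ref 4 -> FAULT, evict 1, frames=[3,4]
Step 8: ref 3 -> HIT, frames=[3,4]
Step 9: ref 2 -> FAULT, evict 3, frames=[2,4]
At step 9: evicted page 3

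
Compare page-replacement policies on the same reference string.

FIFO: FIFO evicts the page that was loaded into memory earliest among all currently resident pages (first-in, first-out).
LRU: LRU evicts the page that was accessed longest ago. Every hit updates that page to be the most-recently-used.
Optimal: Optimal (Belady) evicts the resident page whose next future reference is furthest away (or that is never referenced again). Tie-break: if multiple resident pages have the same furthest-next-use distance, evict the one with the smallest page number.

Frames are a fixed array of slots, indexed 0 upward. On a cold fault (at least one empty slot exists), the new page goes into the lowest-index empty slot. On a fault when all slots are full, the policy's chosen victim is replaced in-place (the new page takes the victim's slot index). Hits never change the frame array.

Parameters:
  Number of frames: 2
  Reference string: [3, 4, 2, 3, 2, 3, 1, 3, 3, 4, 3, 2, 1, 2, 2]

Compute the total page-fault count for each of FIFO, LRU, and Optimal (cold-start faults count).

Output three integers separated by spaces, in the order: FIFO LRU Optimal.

--- FIFO ---
  step 0: ref 3 -> FAULT, frames=[3,-] (faults so far: 1)
  step 1: ref 4 -> FAULT, frames=[3,4] (faults so far: 2)
  step 2: ref 2 -> FAULT, evict 3, frames=[2,4] (faults so far: 3)
  step 3: ref 3 -> FAULT, evict 4, frames=[2,3] (faults so far: 4)
  step 4: ref 2 -> HIT, frames=[2,3] (faults so far: 4)
  step 5: ref 3 -> HIT, frames=[2,3] (faults so far: 4)
  step 6: ref 1 -> FAULT, evict 2, frames=[1,3] (faults so far: 5)
  step 7: ref 3 -> HIT, frames=[1,3] (faults so far: 5)
  step 8: ref 3 -> HIT, frames=[1,3] (faults so far: 5)
  step 9: ref 4 -> FAULT, evict 3, frames=[1,4] (faults so far: 6)
  step 10: ref 3 -> FAULT, evict 1, frames=[3,4] (faults so far: 7)
  step 11: ref 2 -> FAULT, evict 4, frames=[3,2] (faults so far: 8)
  step 12: ref 1 -> FAULT, evict 3, frames=[1,2] (faults so far: 9)
  step 13: ref 2 -> HIT, frames=[1,2] (faults so far: 9)
  step 14: ref 2 -> HIT, frames=[1,2] (faults so far: 9)
  FIFO total faults: 9
--- LRU ---
  step 0: ref 3 -> FAULT, frames=[3,-] (faults so far: 1)
  step 1: ref 4 -> FAULT, frames=[3,4] (faults so far: 2)
  step 2: ref 2 -> FAULT, evict 3, frames=[2,4] (faults so far: 3)
  step 3: ref 3 -> FAULT, evict 4, frames=[2,3] (faults so far: 4)
  step 4: ref 2 -> HIT, frames=[2,3] (faults so far: 4)
  step 5: ref 3 -> HIT, frames=[2,3] (faults so far: 4)
  step 6: ref 1 -> FAULT, evict 2, frames=[1,3] (faults so far: 5)
  step 7: ref 3 -> HIT, frames=[1,3] (faults so far: 5)
  step 8: ref 3 -> HIT, frames=[1,3] (faults so far: 5)
  step 9: ref 4 -> FAULT, evict 1, frames=[4,3] (faults so far: 6)
  step 10: ref 3 -> HIT, frames=[4,3] (faults so far: 6)
  step 11: ref 2 -> FAULT, evict 4, frames=[2,3] (faults so far: 7)
  step 12: ref 1 -> FAULT, evict 3, frames=[2,1] (faults so far: 8)
  step 13: ref 2 -> HIT, frames=[2,1] (faults so far: 8)
  step 14: ref 2 -> HIT, frames=[2,1] (faults so far: 8)
  LRU total faults: 8
--- Optimal ---
  step 0: ref 3 -> FAULT, frames=[3,-] (faults so far: 1)
  step 1: ref 4 -> FAULT, frames=[3,4] (faults so far: 2)
  step 2: ref 2 -> FAULT, evict 4, frames=[3,2] (faults so far: 3)
  step 3: ref 3 -> HIT, frames=[3,2] (faults so far: 3)
  step 4: ref 2 -> HIT, frames=[3,2] (faults so far: 3)
  step 5: ref 3 -> HIT, frames=[3,2] (faults so far: 3)
  step 6: ref 1 -> FAULT, evict 2, frames=[3,1] (faults so far: 4)
  step 7: ref 3 -> HIT, frames=[3,1] (faults so far: 4)
  step 8: ref 3 -> HIT, frames=[3,1] (faults so far: 4)
  step 9: ref 4 -> FAULT, evict 1, frames=[3,4] (faults so far: 5)
  step 10: ref 3 -> HIT, frames=[3,4] (faults so far: 5)
  step 11: ref 2 -> FAULT, evict 3, frames=[2,4] (faults so far: 6)
  step 12: ref 1 -> FAULT, evict 4, frames=[2,1] (faults so far: 7)
  step 13: ref 2 -> HIT, frames=[2,1] (faults so far: 7)
  step 14: ref 2 -> HIT, frames=[2,1] (faults so far: 7)
  Optimal total faults: 7

Answer: 9 8 7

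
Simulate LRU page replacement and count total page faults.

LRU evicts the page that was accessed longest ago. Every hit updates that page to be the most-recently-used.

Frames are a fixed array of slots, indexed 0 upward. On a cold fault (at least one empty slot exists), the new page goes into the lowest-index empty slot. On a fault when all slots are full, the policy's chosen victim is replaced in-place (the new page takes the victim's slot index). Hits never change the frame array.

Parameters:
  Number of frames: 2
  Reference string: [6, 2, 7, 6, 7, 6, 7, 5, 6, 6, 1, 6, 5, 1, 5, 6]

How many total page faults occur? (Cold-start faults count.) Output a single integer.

Step 0: ref 6 → FAULT, frames=[6,-]
Step 1: ref 2 → FAULT, frames=[6,2]
Step 2: ref 7 → FAULT (evict 6), frames=[7,2]
Step 3: ref 6 → FAULT (evict 2), frames=[7,6]
Step 4: ref 7 → HIT, frames=[7,6]
Step 5: ref 6 → HIT, frames=[7,6]
Step 6: ref 7 → HIT, frames=[7,6]
Step 7: ref 5 → FAULT (evict 6), frames=[7,5]
Step 8: ref 6 → FAULT (evict 7), frames=[6,5]
Step 9: ref 6 → HIT, frames=[6,5]
Step 10: ref 1 → FAULT (evict 5), frames=[6,1]
Step 11: ref 6 → HIT, frames=[6,1]
Step 12: ref 5 → FAULT (evict 1), frames=[6,5]
Step 13: ref 1 → FAULT (evict 6), frames=[1,5]
Step 14: ref 5 → HIT, frames=[1,5]
Step 15: ref 6 → FAULT (evict 1), frames=[6,5]
Total faults: 10

Answer: 10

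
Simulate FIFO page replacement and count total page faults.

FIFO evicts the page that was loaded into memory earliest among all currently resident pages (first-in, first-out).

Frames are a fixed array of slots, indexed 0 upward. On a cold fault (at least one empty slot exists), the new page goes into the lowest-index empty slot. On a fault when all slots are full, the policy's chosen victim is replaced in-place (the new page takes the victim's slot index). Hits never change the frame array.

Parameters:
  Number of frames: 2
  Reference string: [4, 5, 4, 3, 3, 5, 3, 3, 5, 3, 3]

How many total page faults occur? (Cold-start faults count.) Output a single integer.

Step 0: ref 4 → FAULT, frames=[4,-]
Step 1: ref 5 → FAULT, frames=[4,5]
Step 2: ref 4 → HIT, frames=[4,5]
Step 3: ref 3 → FAULT (evict 4), frames=[3,5]
Step 4: ref 3 → HIT, frames=[3,5]
Step 5: ref 5 → HIT, frames=[3,5]
Step 6: ref 3 → HIT, frames=[3,5]
Step 7: ref 3 → HIT, frames=[3,5]
Step 8: ref 5 → HIT, frames=[3,5]
Step 9: ref 3 → HIT, frames=[3,5]
Step 10: ref 3 → HIT, frames=[3,5]
Total faults: 3

Answer: 3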